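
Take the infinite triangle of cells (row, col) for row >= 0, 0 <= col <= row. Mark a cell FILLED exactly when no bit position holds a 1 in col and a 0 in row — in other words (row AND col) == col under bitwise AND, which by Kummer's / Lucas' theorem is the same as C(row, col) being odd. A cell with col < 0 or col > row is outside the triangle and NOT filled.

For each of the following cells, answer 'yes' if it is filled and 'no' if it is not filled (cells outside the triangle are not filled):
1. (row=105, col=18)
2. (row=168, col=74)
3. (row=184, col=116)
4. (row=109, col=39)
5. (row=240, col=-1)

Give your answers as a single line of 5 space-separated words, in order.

Answer: no no no no no

Derivation:
(105,18): row=0b1101001, col=0b10010, row AND col = 0b0 = 0; 0 != 18 -> empty
(168,74): row=0b10101000, col=0b1001010, row AND col = 0b1000 = 8; 8 != 74 -> empty
(184,116): row=0b10111000, col=0b1110100, row AND col = 0b110000 = 48; 48 != 116 -> empty
(109,39): row=0b1101101, col=0b100111, row AND col = 0b100101 = 37; 37 != 39 -> empty
(240,-1): col outside [0, 240] -> not filled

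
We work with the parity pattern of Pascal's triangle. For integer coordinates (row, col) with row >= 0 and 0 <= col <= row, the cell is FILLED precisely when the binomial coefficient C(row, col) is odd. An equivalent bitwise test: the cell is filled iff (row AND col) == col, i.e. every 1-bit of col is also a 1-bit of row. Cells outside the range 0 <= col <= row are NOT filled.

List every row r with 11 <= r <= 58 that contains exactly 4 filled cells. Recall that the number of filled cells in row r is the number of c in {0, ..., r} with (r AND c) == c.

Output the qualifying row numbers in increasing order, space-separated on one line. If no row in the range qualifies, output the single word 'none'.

Row r has 2^popcount(r) filled cells, so we need popcount(r) = log2(4) = 2.
Scan r = 11..58 and keep those with exactly 2 one-bits:
r=11=1011 popcount=3 -> skip
r=12=1100 popcount=2 -> KEEP
r=13=1101 popcount=3 -> skip
r=14=1110 popcount=3 -> skip
r=15=1111 popcount=4 -> skip
r=16=10000 popcount=1 -> skip
r=17=10001 popcount=2 -> KEEP
r=18=10010 popcount=2 -> KEEP
r=19=10011 popcount=3 -> skip
r=20=10100 popcount=2 -> KEEP
r=21=10101 popcount=3 -> skip
r=22=10110 popcount=3 -> skip
r=23=10111 popcount=4 -> skip
r=24=11000 popcount=2 -> KEEP
r=25=11001 popcount=3 -> skip
r=26=11010 popcount=3 -> skip
r=27=11011 popcount=4 -> skip
r=28=11100 popcount=3 -> skip
r=29=11101 popcount=4 -> skip
r=30=11110 popcount=4 -> skip
r=31=11111 popcount=5 -> skip
r=32=100000 popcount=1 -> skip
r=33=100001 popcount=2 -> KEEP
r=34=100010 popcount=2 -> KEEP
r=35=100011 popcount=3 -> skip
r=36=100100 popcount=2 -> KEEP
r=37=100101 popcount=3 -> skip
r=38=100110 popcount=3 -> skip
r=39=100111 popcount=4 -> skip
r=40=101000 popcount=2 -> KEEP
r=41=101001 popcount=3 -> skip
r=42=101010 popcount=3 -> skip
r=43=101011 popcount=4 -> skip
r=44=101100 popcount=3 -> skip
r=45=101101 popcount=4 -> skip
r=46=101110 popcount=4 -> skip
r=47=101111 popcount=5 -> skip
r=48=110000 popcount=2 -> KEEP
r=49=110001 popcount=3 -> skip
r=50=110010 popcount=3 -> skip
r=51=110011 popcount=4 -> skip
r=52=110100 popcount=3 -> skip
r=53=110101 popcount=4 -> skip
r=54=110110 popcount=4 -> skip
r=55=110111 popcount=5 -> skip
r=56=111000 popcount=3 -> skip
r=57=111001 popcount=4 -> skip
r=58=111010 popcount=4 -> skip
Kept rows: 12 17 18 20 24 33 34 36 40 48

Answer: 12 17 18 20 24 33 34 36 40 48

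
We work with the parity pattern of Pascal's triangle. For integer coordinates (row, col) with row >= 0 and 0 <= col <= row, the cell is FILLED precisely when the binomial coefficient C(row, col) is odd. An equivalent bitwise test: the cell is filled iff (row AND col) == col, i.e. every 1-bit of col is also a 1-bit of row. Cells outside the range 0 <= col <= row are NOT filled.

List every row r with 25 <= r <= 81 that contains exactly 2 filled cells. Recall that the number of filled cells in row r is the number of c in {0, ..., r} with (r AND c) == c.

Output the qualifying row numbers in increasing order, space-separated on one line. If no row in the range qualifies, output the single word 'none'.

Answer: 32 64

Derivation:
Row r has 2^popcount(r) filled cells, so we need popcount(r) = log2(2) = 1.
Scan r = 25..81 and keep those with exactly 1 one-bits:
r=25=11001 popcount=3 -> skip
r=26=11010 popcount=3 -> skip
r=27=11011 popcount=4 -> skip
r=28=11100 popcount=3 -> skip
r=29=11101 popcount=4 -> skip
r=30=11110 popcount=4 -> skip
r=31=11111 popcount=5 -> skip
r=32=100000 popcount=1 -> KEEP
r=33=100001 popcount=2 -> skip
r=34=100010 popcount=2 -> skip
r=35=100011 popcount=3 -> skip
r=36=100100 popcount=2 -> skip
r=37=100101 popcount=3 -> skip
r=38=100110 popcount=3 -> skip
r=39=100111 popcount=4 -> skip
r=40=101000 popcount=2 -> skip
r=41=101001 popcount=3 -> skip
r=42=101010 popcount=3 -> skip
r=43=101011 popcount=4 -> skip
r=44=101100 popcount=3 -> skip
r=45=101101 popcount=4 -> skip
r=46=101110 popcount=4 -> skip
r=47=101111 popcount=5 -> skip
r=48=110000 popcount=2 -> skip
r=49=110001 popcount=3 -> skip
r=50=110010 popcount=3 -> skip
r=51=110011 popcount=4 -> skip
r=52=110100 popcount=3 -> skip
r=53=110101 popcount=4 -> skip
r=54=110110 popcount=4 -> skip
r=55=110111 popcount=5 -> skip
r=56=111000 popcount=3 -> skip
r=57=111001 popcount=4 -> skip
r=58=111010 popcount=4 -> skip
r=59=111011 popcount=5 -> skip
r=60=111100 popcount=4 -> skip
r=61=111101 popcount=5 -> skip
r=62=111110 popcount=5 -> skip
r=63=111111 popcount=6 -> skip
r=64=1000000 popcount=1 -> KEEP
r=65=1000001 popcount=2 -> skip
r=66=1000010 popcount=2 -> skip
r=67=1000011 popcount=3 -> skip
r=68=1000100 popcount=2 -> skip
r=69=1000101 popcount=3 -> skip
r=70=1000110 popcount=3 -> skip
r=71=1000111 popcount=4 -> skip
r=72=1001000 popcount=2 -> skip
r=73=1001001 popcount=3 -> skip
r=74=1001010 popcount=3 -> skip
r=75=1001011 popcount=4 -> skip
r=76=1001100 popcount=3 -> skip
r=77=1001101 popcount=4 -> skip
r=78=1001110 popcount=4 -> skip
r=79=1001111 popcount=5 -> skip
r=80=1010000 popcount=2 -> skip
r=81=1010001 popcount=3 -> skip
Kept rows: 32 64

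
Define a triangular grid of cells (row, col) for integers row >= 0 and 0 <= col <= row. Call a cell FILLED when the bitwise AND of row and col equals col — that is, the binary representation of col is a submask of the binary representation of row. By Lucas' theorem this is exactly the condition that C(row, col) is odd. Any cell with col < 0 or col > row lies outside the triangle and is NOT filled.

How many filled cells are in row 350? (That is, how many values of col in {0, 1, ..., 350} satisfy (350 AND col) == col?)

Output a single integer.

350 in binary = 101011110
popcount(350) = number of 1-bits in 101011110 = 6
A col c satisfies (350 AND c) == c iff every set bit of c is also set in 350; each of the 6 set bits of 350 can independently be on or off in c.
count = 2^6 = 64

Answer: 64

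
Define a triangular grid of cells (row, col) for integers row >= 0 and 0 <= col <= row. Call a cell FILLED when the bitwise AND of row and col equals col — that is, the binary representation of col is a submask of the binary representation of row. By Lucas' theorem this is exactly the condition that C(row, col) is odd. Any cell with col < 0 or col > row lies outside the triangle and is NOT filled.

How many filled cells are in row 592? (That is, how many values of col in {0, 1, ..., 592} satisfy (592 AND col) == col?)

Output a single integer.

Answer: 8

Derivation:
592 in binary = 1001010000
popcount(592) = number of 1-bits in 1001010000 = 3
A col c satisfies (592 AND c) == c iff every set bit of c is also set in 592; each of the 3 set bits of 592 can independently be on or off in c.
count = 2^3 = 8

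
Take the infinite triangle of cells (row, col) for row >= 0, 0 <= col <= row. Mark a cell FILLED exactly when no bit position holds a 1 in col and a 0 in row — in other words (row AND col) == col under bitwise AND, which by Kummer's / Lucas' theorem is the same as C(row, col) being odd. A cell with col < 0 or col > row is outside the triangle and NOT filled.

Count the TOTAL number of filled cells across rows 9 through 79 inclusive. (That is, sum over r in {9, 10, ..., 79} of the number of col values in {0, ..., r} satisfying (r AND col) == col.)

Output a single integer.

r9=1001 pc2: +4 =4
r10=1010 pc2: +4 =8
r11=1011 pc3: +8 =16
r12=1100 pc2: +4 =20
r13=1101 pc3: +8 =28
r14=1110 pc3: +8 =36
r15=1111 pc4: +16 =52
r16=10000 pc1: +2 =54
r17=10001 pc2: +4 =58
r18=10010 pc2: +4 =62
r19=10011 pc3: +8 =70
r20=10100 pc2: +4 =74
r21=10101 pc3: +8 =82
r22=10110 pc3: +8 =90
r23=10111 pc4: +16 =106
r24=11000 pc2: +4 =110
r25=11001 pc3: +8 =118
r26=11010 pc3: +8 =126
r27=11011 pc4: +16 =142
r28=11100 pc3: +8 =150
r29=11101 pc4: +16 =166
r30=11110 pc4: +16 =182
r31=11111 pc5: +32 =214
r32=100000 pc1: +2 =216
r33=100001 pc2: +4 =220
r34=100010 pc2: +4 =224
r35=100011 pc3: +8 =232
r36=100100 pc2: +4 =236
r37=100101 pc3: +8 =244
r38=100110 pc3: +8 =252
r39=100111 pc4: +16 =268
r40=101000 pc2: +4 =272
r41=101001 pc3: +8 =280
r42=101010 pc3: +8 =288
r43=101011 pc4: +16 =304
r44=101100 pc3: +8 =312
r45=101101 pc4: +16 =328
r46=101110 pc4: +16 =344
r47=101111 pc5: +32 =376
r48=110000 pc2: +4 =380
r49=110001 pc3: +8 =388
r50=110010 pc3: +8 =396
r51=110011 pc4: +16 =412
r52=110100 pc3: +8 =420
r53=110101 pc4: +16 =436
r54=110110 pc4: +16 =452
r55=110111 pc5: +32 =484
r56=111000 pc3: +8 =492
r57=111001 pc4: +16 =508
r58=111010 pc4: +16 =524
r59=111011 pc5: +32 =556
r60=111100 pc4: +16 =572
r61=111101 pc5: +32 =604
r62=111110 pc5: +32 =636
r63=111111 pc6: +64 =700
r64=1000000 pc1: +2 =702
r65=1000001 pc2: +4 =706
r66=1000010 pc2: +4 =710
r67=1000011 pc3: +8 =718
r68=1000100 pc2: +4 =722
r69=1000101 pc3: +8 =730
r70=1000110 pc3: +8 =738
r71=1000111 pc4: +16 =754
r72=1001000 pc2: +4 =758
r73=1001001 pc3: +8 =766
r74=1001010 pc3: +8 =774
r75=1001011 pc4: +16 =790
r76=1001100 pc3: +8 =798
r77=1001101 pc4: +16 =814
r78=1001110 pc4: +16 =830
r79=1001111 pc5: +32 =862

Answer: 862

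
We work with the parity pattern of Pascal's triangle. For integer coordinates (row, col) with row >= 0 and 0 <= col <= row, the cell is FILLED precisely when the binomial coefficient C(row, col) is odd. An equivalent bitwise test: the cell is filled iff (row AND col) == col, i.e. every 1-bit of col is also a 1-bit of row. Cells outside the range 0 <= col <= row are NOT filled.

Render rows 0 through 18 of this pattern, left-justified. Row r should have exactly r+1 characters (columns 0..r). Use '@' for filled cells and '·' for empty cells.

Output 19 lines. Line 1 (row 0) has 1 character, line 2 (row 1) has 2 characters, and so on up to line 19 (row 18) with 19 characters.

Answer: @
@@
@·@
@@@@
@···@
@@··@@
@·@·@·@
@@@@@@@@
@·······@
@@······@@
@·@·····@·@
@@@@····@@@@
@···@···@···@
@@··@@··@@··@@
@·@·@·@·@·@·@·@
@@@@@@@@@@@@@@@@
@···············@
@@··············@@
@·@·············@·@

Derivation:
r0=0: @
r1=1: @@
r2=10: @·@
r3=11: @@@@
r4=100: @···@
r5=101: @@··@@
r6=110: @·@·@·@
r7=111: @@@@@@@@
r8=1000: @·······@
r9=1001: @@······@@
r10=1010: @·@·····@·@
r11=1011: @@@@····@@@@
r12=1100: @···@···@···@
r13=1101: @@··@@··@@··@@
r14=1110: @·@·@·@·@·@·@·@
r15=1111: @@@@@@@@@@@@@@@@
r16=10000: @···············@
r17=10001: @@··············@@
r18=10010: @·@·············@·@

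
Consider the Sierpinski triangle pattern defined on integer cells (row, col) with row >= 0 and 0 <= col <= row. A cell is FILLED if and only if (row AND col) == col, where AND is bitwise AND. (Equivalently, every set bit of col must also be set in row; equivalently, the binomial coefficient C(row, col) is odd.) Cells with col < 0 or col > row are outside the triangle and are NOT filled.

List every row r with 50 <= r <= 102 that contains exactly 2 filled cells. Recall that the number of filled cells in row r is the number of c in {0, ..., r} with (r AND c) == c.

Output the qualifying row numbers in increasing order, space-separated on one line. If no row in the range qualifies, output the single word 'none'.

Row r has 2^popcount(r) filled cells, so we need popcount(r) = log2(2) = 1.
Scan r = 50..102 and keep those with exactly 1 one-bits:
r=50=110010 popcount=3 -> skip
r=51=110011 popcount=4 -> skip
r=52=110100 popcount=3 -> skip
r=53=110101 popcount=4 -> skip
r=54=110110 popcount=4 -> skip
r=55=110111 popcount=5 -> skip
r=56=111000 popcount=3 -> skip
r=57=111001 popcount=4 -> skip
r=58=111010 popcount=4 -> skip
r=59=111011 popcount=5 -> skip
r=60=111100 popcount=4 -> skip
r=61=111101 popcount=5 -> skip
r=62=111110 popcount=5 -> skip
r=63=111111 popcount=6 -> skip
r=64=1000000 popcount=1 -> KEEP
r=65=1000001 popcount=2 -> skip
r=66=1000010 popcount=2 -> skip
r=67=1000011 popcount=3 -> skip
r=68=1000100 popcount=2 -> skip
r=69=1000101 popcount=3 -> skip
r=70=1000110 popcount=3 -> skip
r=71=1000111 popcount=4 -> skip
r=72=1001000 popcount=2 -> skip
r=73=1001001 popcount=3 -> skip
r=74=1001010 popcount=3 -> skip
r=75=1001011 popcount=4 -> skip
r=76=1001100 popcount=3 -> skip
r=77=1001101 popcount=4 -> skip
r=78=1001110 popcount=4 -> skip
r=79=1001111 popcount=5 -> skip
r=80=1010000 popcount=2 -> skip
r=81=1010001 popcount=3 -> skip
r=82=1010010 popcount=3 -> skip
r=83=1010011 popcount=4 -> skip
r=84=1010100 popcount=3 -> skip
r=85=1010101 popcount=4 -> skip
r=86=1010110 popcount=4 -> skip
r=87=1010111 popcount=5 -> skip
r=88=1011000 popcount=3 -> skip
r=89=1011001 popcount=4 -> skip
r=90=1011010 popcount=4 -> skip
r=91=1011011 popcount=5 -> skip
r=92=1011100 popcount=4 -> skip
r=93=1011101 popcount=5 -> skip
r=94=1011110 popcount=5 -> skip
r=95=1011111 popcount=6 -> skip
r=96=1100000 popcount=2 -> skip
r=97=1100001 popcount=3 -> skip
r=98=1100010 popcount=3 -> skip
r=99=1100011 popcount=4 -> skip
r=100=1100100 popcount=3 -> skip
r=101=1100101 popcount=4 -> skip
r=102=1100110 popcount=4 -> skip
Kept rows: 64

Answer: 64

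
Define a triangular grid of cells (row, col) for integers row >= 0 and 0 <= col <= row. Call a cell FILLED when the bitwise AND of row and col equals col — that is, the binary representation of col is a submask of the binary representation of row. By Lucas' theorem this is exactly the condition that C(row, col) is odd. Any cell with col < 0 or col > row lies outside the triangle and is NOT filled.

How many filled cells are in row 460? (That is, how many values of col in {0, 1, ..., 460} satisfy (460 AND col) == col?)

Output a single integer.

460 in binary = 111001100
popcount(460) = number of 1-bits in 111001100 = 5
A col c satisfies (460 AND c) == c iff every set bit of c is also set in 460; each of the 5 set bits of 460 can independently be on or off in c.
count = 2^5 = 32

Answer: 32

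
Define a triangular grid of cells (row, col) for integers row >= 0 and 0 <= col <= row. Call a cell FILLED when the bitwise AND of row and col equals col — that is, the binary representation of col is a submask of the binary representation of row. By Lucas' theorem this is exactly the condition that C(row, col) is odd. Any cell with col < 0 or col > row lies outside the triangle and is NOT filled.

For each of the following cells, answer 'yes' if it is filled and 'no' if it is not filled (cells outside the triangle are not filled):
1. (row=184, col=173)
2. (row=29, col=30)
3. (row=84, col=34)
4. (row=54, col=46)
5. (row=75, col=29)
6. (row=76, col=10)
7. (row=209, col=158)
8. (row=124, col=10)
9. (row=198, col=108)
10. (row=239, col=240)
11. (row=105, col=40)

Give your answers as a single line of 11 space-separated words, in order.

Answer: no no no no no no no no no no yes

Derivation:
(184,173): row=0b10111000, col=0b10101101, row AND col = 0b10101000 = 168; 168 != 173 -> empty
(29,30): col outside [0, 29] -> not filled
(84,34): row=0b1010100, col=0b100010, row AND col = 0b0 = 0; 0 != 34 -> empty
(54,46): row=0b110110, col=0b101110, row AND col = 0b100110 = 38; 38 != 46 -> empty
(75,29): row=0b1001011, col=0b11101, row AND col = 0b1001 = 9; 9 != 29 -> empty
(76,10): row=0b1001100, col=0b1010, row AND col = 0b1000 = 8; 8 != 10 -> empty
(209,158): row=0b11010001, col=0b10011110, row AND col = 0b10010000 = 144; 144 != 158 -> empty
(124,10): row=0b1111100, col=0b1010, row AND col = 0b1000 = 8; 8 != 10 -> empty
(198,108): row=0b11000110, col=0b1101100, row AND col = 0b1000100 = 68; 68 != 108 -> empty
(239,240): col outside [0, 239] -> not filled
(105,40): row=0b1101001, col=0b101000, row AND col = 0b101000 = 40; 40 == 40 -> filled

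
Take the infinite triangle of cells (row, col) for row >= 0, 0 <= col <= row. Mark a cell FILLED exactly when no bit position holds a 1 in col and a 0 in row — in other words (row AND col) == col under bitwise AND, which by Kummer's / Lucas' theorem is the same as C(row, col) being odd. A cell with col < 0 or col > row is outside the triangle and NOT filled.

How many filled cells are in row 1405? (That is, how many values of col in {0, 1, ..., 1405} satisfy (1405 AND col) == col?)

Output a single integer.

Answer: 256

Derivation:
1405 in binary = 10101111101
popcount(1405) = number of 1-bits in 10101111101 = 8
A col c satisfies (1405 AND c) == c iff every set bit of c is also set in 1405; each of the 8 set bits of 1405 can independently be on or off in c.
count = 2^8 = 256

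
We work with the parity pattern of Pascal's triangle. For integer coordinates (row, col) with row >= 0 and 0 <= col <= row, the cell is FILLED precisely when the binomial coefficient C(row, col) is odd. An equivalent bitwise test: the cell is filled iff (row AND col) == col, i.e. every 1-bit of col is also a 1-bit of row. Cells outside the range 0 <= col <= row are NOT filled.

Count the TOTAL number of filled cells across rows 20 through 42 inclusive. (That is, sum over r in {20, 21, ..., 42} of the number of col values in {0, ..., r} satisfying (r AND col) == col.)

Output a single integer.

Answer: 218

Derivation:
r20=10100 pc2: +4 =4
r21=10101 pc3: +8 =12
r22=10110 pc3: +8 =20
r23=10111 pc4: +16 =36
r24=11000 pc2: +4 =40
r25=11001 pc3: +8 =48
r26=11010 pc3: +8 =56
r27=11011 pc4: +16 =72
r28=11100 pc3: +8 =80
r29=11101 pc4: +16 =96
r30=11110 pc4: +16 =112
r31=11111 pc5: +32 =144
r32=100000 pc1: +2 =146
r33=100001 pc2: +4 =150
r34=100010 pc2: +4 =154
r35=100011 pc3: +8 =162
r36=100100 pc2: +4 =166
r37=100101 pc3: +8 =174
r38=100110 pc3: +8 =182
r39=100111 pc4: +16 =198
r40=101000 pc2: +4 =202
r41=101001 pc3: +8 =210
r42=101010 pc3: +8 =218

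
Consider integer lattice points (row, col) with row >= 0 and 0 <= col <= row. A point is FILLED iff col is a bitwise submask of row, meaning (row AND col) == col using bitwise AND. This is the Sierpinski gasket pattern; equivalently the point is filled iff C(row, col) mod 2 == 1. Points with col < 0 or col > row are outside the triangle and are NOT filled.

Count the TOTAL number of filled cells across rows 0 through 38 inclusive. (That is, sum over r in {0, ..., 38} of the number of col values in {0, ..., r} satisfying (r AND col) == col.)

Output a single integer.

r0=0 pc0: +1 =1
r1=1 pc1: +2 =3
r2=10 pc1: +2 =5
r3=11 pc2: +4 =9
r4=100 pc1: +2 =11
r5=101 pc2: +4 =15
r6=110 pc2: +4 =19
r7=111 pc3: +8 =27
r8=1000 pc1: +2 =29
r9=1001 pc2: +4 =33
r10=1010 pc2: +4 =37
r11=1011 pc3: +8 =45
r12=1100 pc2: +4 =49
r13=1101 pc3: +8 =57
r14=1110 pc3: +8 =65
r15=1111 pc4: +16 =81
r16=10000 pc1: +2 =83
r17=10001 pc2: +4 =87
r18=10010 pc2: +4 =91
r19=10011 pc3: +8 =99
r20=10100 pc2: +4 =103
r21=10101 pc3: +8 =111
r22=10110 pc3: +8 =119
r23=10111 pc4: +16 =135
r24=11000 pc2: +4 =139
r25=11001 pc3: +8 =147
r26=11010 pc3: +8 =155
r27=11011 pc4: +16 =171
r28=11100 pc3: +8 =179
r29=11101 pc4: +16 =195
r30=11110 pc4: +16 =211
r31=11111 pc5: +32 =243
r32=100000 pc1: +2 =245
r33=100001 pc2: +4 =249
r34=100010 pc2: +4 =253
r35=100011 pc3: +8 =261
r36=100100 pc2: +4 =265
r37=100101 pc3: +8 =273
r38=100110 pc3: +8 =281

Answer: 281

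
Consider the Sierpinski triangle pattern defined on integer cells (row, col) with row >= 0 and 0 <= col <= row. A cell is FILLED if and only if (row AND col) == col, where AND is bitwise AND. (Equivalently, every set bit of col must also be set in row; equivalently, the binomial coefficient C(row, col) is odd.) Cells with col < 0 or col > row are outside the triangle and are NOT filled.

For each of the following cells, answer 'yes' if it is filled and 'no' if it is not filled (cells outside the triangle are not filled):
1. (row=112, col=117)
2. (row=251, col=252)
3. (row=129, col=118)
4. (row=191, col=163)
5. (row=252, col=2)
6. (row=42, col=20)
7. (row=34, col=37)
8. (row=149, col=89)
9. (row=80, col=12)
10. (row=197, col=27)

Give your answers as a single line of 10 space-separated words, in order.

Answer: no no no yes no no no no no no

Derivation:
(112,117): col outside [0, 112] -> not filled
(251,252): col outside [0, 251] -> not filled
(129,118): row=0b10000001, col=0b1110110, row AND col = 0b0 = 0; 0 != 118 -> empty
(191,163): row=0b10111111, col=0b10100011, row AND col = 0b10100011 = 163; 163 == 163 -> filled
(252,2): row=0b11111100, col=0b10, row AND col = 0b0 = 0; 0 != 2 -> empty
(42,20): row=0b101010, col=0b10100, row AND col = 0b0 = 0; 0 != 20 -> empty
(34,37): col outside [0, 34] -> not filled
(149,89): row=0b10010101, col=0b1011001, row AND col = 0b10001 = 17; 17 != 89 -> empty
(80,12): row=0b1010000, col=0b1100, row AND col = 0b0 = 0; 0 != 12 -> empty
(197,27): row=0b11000101, col=0b11011, row AND col = 0b1 = 1; 1 != 27 -> empty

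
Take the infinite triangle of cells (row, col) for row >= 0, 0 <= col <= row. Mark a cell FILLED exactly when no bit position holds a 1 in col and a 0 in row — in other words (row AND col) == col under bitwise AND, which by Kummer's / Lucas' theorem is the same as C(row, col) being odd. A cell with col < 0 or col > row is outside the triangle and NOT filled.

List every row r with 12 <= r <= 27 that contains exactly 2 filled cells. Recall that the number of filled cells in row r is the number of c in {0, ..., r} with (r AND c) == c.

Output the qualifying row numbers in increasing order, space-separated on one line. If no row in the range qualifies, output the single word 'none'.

Answer: 16

Derivation:
Row r has 2^popcount(r) filled cells, so we need popcount(r) = log2(2) = 1.
Scan r = 12..27 and keep those with exactly 1 one-bits:
r=12=1100 popcount=2 -> skip
r=13=1101 popcount=3 -> skip
r=14=1110 popcount=3 -> skip
r=15=1111 popcount=4 -> skip
r=16=10000 popcount=1 -> KEEP
r=17=10001 popcount=2 -> skip
r=18=10010 popcount=2 -> skip
r=19=10011 popcount=3 -> skip
r=20=10100 popcount=2 -> skip
r=21=10101 popcount=3 -> skip
r=22=10110 popcount=3 -> skip
r=23=10111 popcount=4 -> skip
r=24=11000 popcount=2 -> skip
r=25=11001 popcount=3 -> skip
r=26=11010 popcount=3 -> skip
r=27=11011 popcount=4 -> skip
Kept rows: 16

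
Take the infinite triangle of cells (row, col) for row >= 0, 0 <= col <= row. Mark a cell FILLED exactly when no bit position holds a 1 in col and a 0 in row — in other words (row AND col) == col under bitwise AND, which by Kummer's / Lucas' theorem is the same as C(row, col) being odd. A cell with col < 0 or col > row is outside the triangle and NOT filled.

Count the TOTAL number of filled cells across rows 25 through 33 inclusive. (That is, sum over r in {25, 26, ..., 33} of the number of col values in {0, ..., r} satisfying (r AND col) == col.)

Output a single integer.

Answer: 110

Derivation:
r25=11001 pc3: +8 =8
r26=11010 pc3: +8 =16
r27=11011 pc4: +16 =32
r28=11100 pc3: +8 =40
r29=11101 pc4: +16 =56
r30=11110 pc4: +16 =72
r31=11111 pc5: +32 =104
r32=100000 pc1: +2 =106
r33=100001 pc2: +4 =110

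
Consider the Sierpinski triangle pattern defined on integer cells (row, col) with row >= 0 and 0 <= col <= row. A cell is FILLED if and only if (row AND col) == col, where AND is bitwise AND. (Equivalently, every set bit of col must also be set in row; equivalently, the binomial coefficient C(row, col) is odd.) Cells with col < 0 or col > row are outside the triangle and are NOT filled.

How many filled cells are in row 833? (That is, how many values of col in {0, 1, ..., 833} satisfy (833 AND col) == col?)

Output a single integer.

833 in binary = 1101000001
popcount(833) = number of 1-bits in 1101000001 = 4
A col c satisfies (833 AND c) == c iff every set bit of c is also set in 833; each of the 4 set bits of 833 can independently be on or off in c.
count = 2^4 = 16

Answer: 16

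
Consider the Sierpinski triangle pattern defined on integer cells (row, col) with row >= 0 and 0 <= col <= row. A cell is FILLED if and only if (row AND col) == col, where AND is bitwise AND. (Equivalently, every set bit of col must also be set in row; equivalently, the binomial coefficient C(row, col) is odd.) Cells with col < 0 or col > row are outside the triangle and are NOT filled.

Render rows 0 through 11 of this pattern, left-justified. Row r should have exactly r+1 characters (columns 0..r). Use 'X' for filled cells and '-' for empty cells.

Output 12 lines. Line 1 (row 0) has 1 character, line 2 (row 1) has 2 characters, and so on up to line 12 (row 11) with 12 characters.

Answer: X
XX
X-X
XXXX
X---X
XX--XX
X-X-X-X
XXXXXXXX
X-------X
XX------XX
X-X-----X-X
XXXX----XXXX

Derivation:
r0=0: X
r1=1: XX
r2=10: X-X
r3=11: XXXX
r4=100: X---X
r5=101: XX--XX
r6=110: X-X-X-X
r7=111: XXXXXXXX
r8=1000: X-------X
r9=1001: XX------XX
r10=1010: X-X-----X-X
r11=1011: XXXX----XXXX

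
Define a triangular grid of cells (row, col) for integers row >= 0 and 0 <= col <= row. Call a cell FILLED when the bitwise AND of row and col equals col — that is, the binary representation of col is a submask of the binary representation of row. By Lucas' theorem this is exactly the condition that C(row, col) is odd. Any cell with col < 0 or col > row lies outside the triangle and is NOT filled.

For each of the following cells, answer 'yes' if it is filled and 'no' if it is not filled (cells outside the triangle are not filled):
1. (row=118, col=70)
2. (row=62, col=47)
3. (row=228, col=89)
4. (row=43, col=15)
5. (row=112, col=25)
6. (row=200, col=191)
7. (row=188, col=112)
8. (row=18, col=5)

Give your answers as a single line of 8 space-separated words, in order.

Answer: yes no no no no no no no

Derivation:
(118,70): row=0b1110110, col=0b1000110, row AND col = 0b1000110 = 70; 70 == 70 -> filled
(62,47): row=0b111110, col=0b101111, row AND col = 0b101110 = 46; 46 != 47 -> empty
(228,89): row=0b11100100, col=0b1011001, row AND col = 0b1000000 = 64; 64 != 89 -> empty
(43,15): row=0b101011, col=0b1111, row AND col = 0b1011 = 11; 11 != 15 -> empty
(112,25): row=0b1110000, col=0b11001, row AND col = 0b10000 = 16; 16 != 25 -> empty
(200,191): row=0b11001000, col=0b10111111, row AND col = 0b10001000 = 136; 136 != 191 -> empty
(188,112): row=0b10111100, col=0b1110000, row AND col = 0b110000 = 48; 48 != 112 -> empty
(18,5): row=0b10010, col=0b101, row AND col = 0b0 = 0; 0 != 5 -> empty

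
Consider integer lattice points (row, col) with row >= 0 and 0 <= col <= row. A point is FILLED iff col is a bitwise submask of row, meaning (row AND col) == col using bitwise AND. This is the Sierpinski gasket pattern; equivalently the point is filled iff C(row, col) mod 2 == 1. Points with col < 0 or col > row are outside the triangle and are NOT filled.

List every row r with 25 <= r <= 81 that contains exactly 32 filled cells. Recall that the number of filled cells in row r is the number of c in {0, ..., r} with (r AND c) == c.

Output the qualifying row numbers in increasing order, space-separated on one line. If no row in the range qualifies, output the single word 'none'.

Answer: 31 47 55 59 61 62 79

Derivation:
Row r has 2^popcount(r) filled cells, so we need popcount(r) = log2(32) = 5.
Scan r = 25..81 and keep those with exactly 5 one-bits:
r=25=11001 popcount=3 -> skip
r=26=11010 popcount=3 -> skip
r=27=11011 popcount=4 -> skip
r=28=11100 popcount=3 -> skip
r=29=11101 popcount=4 -> skip
r=30=11110 popcount=4 -> skip
r=31=11111 popcount=5 -> KEEP
r=32=100000 popcount=1 -> skip
r=33=100001 popcount=2 -> skip
r=34=100010 popcount=2 -> skip
r=35=100011 popcount=3 -> skip
r=36=100100 popcount=2 -> skip
r=37=100101 popcount=3 -> skip
r=38=100110 popcount=3 -> skip
r=39=100111 popcount=4 -> skip
r=40=101000 popcount=2 -> skip
r=41=101001 popcount=3 -> skip
r=42=101010 popcount=3 -> skip
r=43=101011 popcount=4 -> skip
r=44=101100 popcount=3 -> skip
r=45=101101 popcount=4 -> skip
r=46=101110 popcount=4 -> skip
r=47=101111 popcount=5 -> KEEP
r=48=110000 popcount=2 -> skip
r=49=110001 popcount=3 -> skip
r=50=110010 popcount=3 -> skip
r=51=110011 popcount=4 -> skip
r=52=110100 popcount=3 -> skip
r=53=110101 popcount=4 -> skip
r=54=110110 popcount=4 -> skip
r=55=110111 popcount=5 -> KEEP
r=56=111000 popcount=3 -> skip
r=57=111001 popcount=4 -> skip
r=58=111010 popcount=4 -> skip
r=59=111011 popcount=5 -> KEEP
r=60=111100 popcount=4 -> skip
r=61=111101 popcount=5 -> KEEP
r=62=111110 popcount=5 -> KEEP
r=63=111111 popcount=6 -> skip
r=64=1000000 popcount=1 -> skip
r=65=1000001 popcount=2 -> skip
r=66=1000010 popcount=2 -> skip
r=67=1000011 popcount=3 -> skip
r=68=1000100 popcount=2 -> skip
r=69=1000101 popcount=3 -> skip
r=70=1000110 popcount=3 -> skip
r=71=1000111 popcount=4 -> skip
r=72=1001000 popcount=2 -> skip
r=73=1001001 popcount=3 -> skip
r=74=1001010 popcount=3 -> skip
r=75=1001011 popcount=4 -> skip
r=76=1001100 popcount=3 -> skip
r=77=1001101 popcount=4 -> skip
r=78=1001110 popcount=4 -> skip
r=79=1001111 popcount=5 -> KEEP
r=80=1010000 popcount=2 -> skip
r=81=1010001 popcount=3 -> skip
Kept rows: 31 47 55 59 61 62 79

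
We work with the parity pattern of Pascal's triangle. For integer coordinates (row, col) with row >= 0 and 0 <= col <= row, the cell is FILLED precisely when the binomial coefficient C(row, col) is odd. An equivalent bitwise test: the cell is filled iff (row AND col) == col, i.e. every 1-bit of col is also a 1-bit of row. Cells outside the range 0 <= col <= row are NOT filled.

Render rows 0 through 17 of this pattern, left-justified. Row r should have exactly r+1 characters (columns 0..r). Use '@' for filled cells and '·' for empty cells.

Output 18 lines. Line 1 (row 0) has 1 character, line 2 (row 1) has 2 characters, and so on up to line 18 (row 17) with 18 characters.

Answer: @
@@
@·@
@@@@
@···@
@@··@@
@·@·@·@
@@@@@@@@
@·······@
@@······@@
@·@·····@·@
@@@@····@@@@
@···@···@···@
@@··@@··@@··@@
@·@·@·@·@·@·@·@
@@@@@@@@@@@@@@@@
@···············@
@@··············@@

Derivation:
r0=0: @
r1=1: @@
r2=10: @·@
r3=11: @@@@
r4=100: @···@
r5=101: @@··@@
r6=110: @·@·@·@
r7=111: @@@@@@@@
r8=1000: @·······@
r9=1001: @@······@@
r10=1010: @·@·····@·@
r11=1011: @@@@····@@@@
r12=1100: @···@···@···@
r13=1101: @@··@@··@@··@@
r14=1110: @·@·@·@·@·@·@·@
r15=1111: @@@@@@@@@@@@@@@@
r16=10000: @···············@
r17=10001: @@··············@@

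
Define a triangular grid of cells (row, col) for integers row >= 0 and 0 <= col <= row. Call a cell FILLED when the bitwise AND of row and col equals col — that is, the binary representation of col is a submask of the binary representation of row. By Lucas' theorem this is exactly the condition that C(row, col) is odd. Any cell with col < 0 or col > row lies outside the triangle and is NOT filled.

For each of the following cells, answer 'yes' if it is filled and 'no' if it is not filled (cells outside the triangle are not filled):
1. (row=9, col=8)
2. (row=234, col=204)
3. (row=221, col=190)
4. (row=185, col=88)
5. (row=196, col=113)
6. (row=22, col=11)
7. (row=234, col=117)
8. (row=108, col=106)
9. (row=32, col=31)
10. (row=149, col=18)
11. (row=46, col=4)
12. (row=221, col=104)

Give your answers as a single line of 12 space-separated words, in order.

(9,8): row=0b1001, col=0b1000, row AND col = 0b1000 = 8; 8 == 8 -> filled
(234,204): row=0b11101010, col=0b11001100, row AND col = 0b11001000 = 200; 200 != 204 -> empty
(221,190): row=0b11011101, col=0b10111110, row AND col = 0b10011100 = 156; 156 != 190 -> empty
(185,88): row=0b10111001, col=0b1011000, row AND col = 0b11000 = 24; 24 != 88 -> empty
(196,113): row=0b11000100, col=0b1110001, row AND col = 0b1000000 = 64; 64 != 113 -> empty
(22,11): row=0b10110, col=0b1011, row AND col = 0b10 = 2; 2 != 11 -> empty
(234,117): row=0b11101010, col=0b1110101, row AND col = 0b1100000 = 96; 96 != 117 -> empty
(108,106): row=0b1101100, col=0b1101010, row AND col = 0b1101000 = 104; 104 != 106 -> empty
(32,31): row=0b100000, col=0b11111, row AND col = 0b0 = 0; 0 != 31 -> empty
(149,18): row=0b10010101, col=0b10010, row AND col = 0b10000 = 16; 16 != 18 -> empty
(46,4): row=0b101110, col=0b100, row AND col = 0b100 = 4; 4 == 4 -> filled
(221,104): row=0b11011101, col=0b1101000, row AND col = 0b1001000 = 72; 72 != 104 -> empty

Answer: yes no no no no no no no no no yes no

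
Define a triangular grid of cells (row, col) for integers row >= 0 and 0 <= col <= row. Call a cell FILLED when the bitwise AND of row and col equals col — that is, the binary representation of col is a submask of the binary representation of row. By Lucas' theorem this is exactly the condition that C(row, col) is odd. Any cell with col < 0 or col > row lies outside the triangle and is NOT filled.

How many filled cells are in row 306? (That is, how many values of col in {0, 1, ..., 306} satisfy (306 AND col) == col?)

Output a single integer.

306 in binary = 100110010
popcount(306) = number of 1-bits in 100110010 = 4
A col c satisfies (306 AND c) == c iff every set bit of c is also set in 306; each of the 4 set bits of 306 can independently be on or off in c.
count = 2^4 = 16

Answer: 16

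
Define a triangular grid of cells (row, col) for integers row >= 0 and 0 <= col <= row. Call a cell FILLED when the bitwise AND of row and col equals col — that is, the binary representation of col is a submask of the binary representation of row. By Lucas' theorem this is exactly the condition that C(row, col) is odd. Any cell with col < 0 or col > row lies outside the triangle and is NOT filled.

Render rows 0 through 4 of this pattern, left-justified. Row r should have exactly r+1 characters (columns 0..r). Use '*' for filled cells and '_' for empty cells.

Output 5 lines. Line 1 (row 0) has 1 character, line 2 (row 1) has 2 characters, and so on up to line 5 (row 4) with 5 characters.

r0=0: *
r1=1: **
r2=10: *_*
r3=11: ****
r4=100: *___*

Answer: *
**
*_*
****
*___*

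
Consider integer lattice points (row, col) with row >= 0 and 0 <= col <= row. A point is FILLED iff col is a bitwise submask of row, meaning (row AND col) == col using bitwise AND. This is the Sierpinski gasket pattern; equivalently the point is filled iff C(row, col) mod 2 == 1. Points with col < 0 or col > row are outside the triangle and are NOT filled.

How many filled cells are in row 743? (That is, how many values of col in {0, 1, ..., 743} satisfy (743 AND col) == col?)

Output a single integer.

Answer: 128

Derivation:
743 in binary = 1011100111
popcount(743) = number of 1-bits in 1011100111 = 7
A col c satisfies (743 AND c) == c iff every set bit of c is also set in 743; each of the 7 set bits of 743 can independently be on or off in c.
count = 2^7 = 128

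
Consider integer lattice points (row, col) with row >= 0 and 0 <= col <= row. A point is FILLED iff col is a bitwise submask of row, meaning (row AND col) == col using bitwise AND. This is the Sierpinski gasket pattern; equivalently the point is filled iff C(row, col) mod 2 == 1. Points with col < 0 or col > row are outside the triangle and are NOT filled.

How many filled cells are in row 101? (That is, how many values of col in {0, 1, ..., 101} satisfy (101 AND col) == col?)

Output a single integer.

Answer: 16

Derivation:
101 in binary = 1100101
popcount(101) = number of 1-bits in 1100101 = 4
A col c satisfies (101 AND c) == c iff every set bit of c is also set in 101; each of the 4 set bits of 101 can independently be on or off in c.
count = 2^4 = 16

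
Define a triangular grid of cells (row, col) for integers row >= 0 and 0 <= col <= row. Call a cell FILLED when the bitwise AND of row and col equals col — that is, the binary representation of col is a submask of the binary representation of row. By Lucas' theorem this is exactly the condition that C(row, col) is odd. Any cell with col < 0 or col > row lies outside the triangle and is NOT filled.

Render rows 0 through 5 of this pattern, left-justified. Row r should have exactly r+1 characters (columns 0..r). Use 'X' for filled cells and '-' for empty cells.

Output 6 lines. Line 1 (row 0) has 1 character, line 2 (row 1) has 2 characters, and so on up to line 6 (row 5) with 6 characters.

Answer: X
XX
X-X
XXXX
X---X
XX--XX

Derivation:
r0=0: X
r1=1: XX
r2=10: X-X
r3=11: XXXX
r4=100: X---X
r5=101: XX--XX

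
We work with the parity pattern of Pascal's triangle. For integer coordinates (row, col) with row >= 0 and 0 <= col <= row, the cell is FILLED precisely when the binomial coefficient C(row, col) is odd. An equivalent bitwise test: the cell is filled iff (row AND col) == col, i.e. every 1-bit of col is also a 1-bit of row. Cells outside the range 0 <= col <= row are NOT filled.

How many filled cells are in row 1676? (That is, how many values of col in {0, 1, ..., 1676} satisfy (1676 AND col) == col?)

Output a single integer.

Answer: 32

Derivation:
1676 in binary = 11010001100
popcount(1676) = number of 1-bits in 11010001100 = 5
A col c satisfies (1676 AND c) == c iff every set bit of c is also set in 1676; each of the 5 set bits of 1676 can independently be on or off in c.
count = 2^5 = 32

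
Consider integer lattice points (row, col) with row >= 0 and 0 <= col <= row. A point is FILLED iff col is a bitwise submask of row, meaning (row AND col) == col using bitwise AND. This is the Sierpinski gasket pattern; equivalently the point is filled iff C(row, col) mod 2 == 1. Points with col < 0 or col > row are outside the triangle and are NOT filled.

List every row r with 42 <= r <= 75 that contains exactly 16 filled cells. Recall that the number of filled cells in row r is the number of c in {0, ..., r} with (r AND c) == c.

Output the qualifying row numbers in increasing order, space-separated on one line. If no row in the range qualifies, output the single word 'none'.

Answer: 43 45 46 51 53 54 57 58 60 71 75

Derivation:
Row r has 2^popcount(r) filled cells, so we need popcount(r) = log2(16) = 4.
Scan r = 42..75 and keep those with exactly 4 one-bits:
r=42=101010 popcount=3 -> skip
r=43=101011 popcount=4 -> KEEP
r=44=101100 popcount=3 -> skip
r=45=101101 popcount=4 -> KEEP
r=46=101110 popcount=4 -> KEEP
r=47=101111 popcount=5 -> skip
r=48=110000 popcount=2 -> skip
r=49=110001 popcount=3 -> skip
r=50=110010 popcount=3 -> skip
r=51=110011 popcount=4 -> KEEP
r=52=110100 popcount=3 -> skip
r=53=110101 popcount=4 -> KEEP
r=54=110110 popcount=4 -> KEEP
r=55=110111 popcount=5 -> skip
r=56=111000 popcount=3 -> skip
r=57=111001 popcount=4 -> KEEP
r=58=111010 popcount=4 -> KEEP
r=59=111011 popcount=5 -> skip
r=60=111100 popcount=4 -> KEEP
r=61=111101 popcount=5 -> skip
r=62=111110 popcount=5 -> skip
r=63=111111 popcount=6 -> skip
r=64=1000000 popcount=1 -> skip
r=65=1000001 popcount=2 -> skip
r=66=1000010 popcount=2 -> skip
r=67=1000011 popcount=3 -> skip
r=68=1000100 popcount=2 -> skip
r=69=1000101 popcount=3 -> skip
r=70=1000110 popcount=3 -> skip
r=71=1000111 popcount=4 -> KEEP
r=72=1001000 popcount=2 -> skip
r=73=1001001 popcount=3 -> skip
r=74=1001010 popcount=3 -> skip
r=75=1001011 popcount=4 -> KEEP
Kept rows: 43 45 46 51 53 54 57 58 60 71 75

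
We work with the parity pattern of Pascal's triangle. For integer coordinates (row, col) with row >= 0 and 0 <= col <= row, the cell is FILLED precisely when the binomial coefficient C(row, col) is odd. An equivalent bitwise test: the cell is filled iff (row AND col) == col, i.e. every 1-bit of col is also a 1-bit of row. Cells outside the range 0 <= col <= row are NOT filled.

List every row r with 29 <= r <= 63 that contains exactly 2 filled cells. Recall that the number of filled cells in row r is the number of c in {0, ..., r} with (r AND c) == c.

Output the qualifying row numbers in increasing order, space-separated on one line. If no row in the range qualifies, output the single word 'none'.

Row r has 2^popcount(r) filled cells, so we need popcount(r) = log2(2) = 1.
Scan r = 29..63 and keep those with exactly 1 one-bits:
r=29=11101 popcount=4 -> skip
r=30=11110 popcount=4 -> skip
r=31=11111 popcount=5 -> skip
r=32=100000 popcount=1 -> KEEP
r=33=100001 popcount=2 -> skip
r=34=100010 popcount=2 -> skip
r=35=100011 popcount=3 -> skip
r=36=100100 popcount=2 -> skip
r=37=100101 popcount=3 -> skip
r=38=100110 popcount=3 -> skip
r=39=100111 popcount=4 -> skip
r=40=101000 popcount=2 -> skip
r=41=101001 popcount=3 -> skip
r=42=101010 popcount=3 -> skip
r=43=101011 popcount=4 -> skip
r=44=101100 popcount=3 -> skip
r=45=101101 popcount=4 -> skip
r=46=101110 popcount=4 -> skip
r=47=101111 popcount=5 -> skip
r=48=110000 popcount=2 -> skip
r=49=110001 popcount=3 -> skip
r=50=110010 popcount=3 -> skip
r=51=110011 popcount=4 -> skip
r=52=110100 popcount=3 -> skip
r=53=110101 popcount=4 -> skip
r=54=110110 popcount=4 -> skip
r=55=110111 popcount=5 -> skip
r=56=111000 popcount=3 -> skip
r=57=111001 popcount=4 -> skip
r=58=111010 popcount=4 -> skip
r=59=111011 popcount=5 -> skip
r=60=111100 popcount=4 -> skip
r=61=111101 popcount=5 -> skip
r=62=111110 popcount=5 -> skip
r=63=111111 popcount=6 -> skip
Kept rows: 32

Answer: 32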